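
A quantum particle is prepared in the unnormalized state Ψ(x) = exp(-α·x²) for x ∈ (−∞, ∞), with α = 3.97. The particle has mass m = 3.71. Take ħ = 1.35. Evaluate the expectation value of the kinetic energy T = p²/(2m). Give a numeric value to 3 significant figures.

0.975

T = −(ħ²/2m) d²/dx², so ⟨T⟩ = −(ħ²/2m) ∫ Ψ*·Ψ'' dx / ∫|Ψ|² dx; with m = 3.71.
Gaussian moments: ∫x^(2j)·e^(−2αx²) dx = (2j−1)!!/(4α)^j · √(π/(2α)), odd powers integrate to 0; here √(π/(2α)) = 0.62902. Derivatives: d/dx e^(−αx²) = −2αx·e^(−αx²), d²/dx² e^(−αx²) = (4α²x² − 2α)·e^(−αx²).
State is unnormalized: ∫|Ψ|² dx = 0.62902, and ∫Ψ*·(−ħ²/2m · Ψ'') dx = 0.61336, so ⟨T⟩ = 0.61336 / 0.62902.
⟨T⟩ = 0.97511.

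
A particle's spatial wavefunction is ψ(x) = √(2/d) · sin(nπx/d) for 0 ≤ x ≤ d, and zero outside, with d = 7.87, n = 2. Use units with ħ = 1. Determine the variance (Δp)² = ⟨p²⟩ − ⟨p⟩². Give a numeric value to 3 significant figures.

0.637

Compute ⟨p⟩ and ⟨p²⟩ separately; (Δp)² = ⟨p²⟩ − ⟨p⟩².
d/dx sin(nπx/d) = (nπ/d)·cos(nπx/d) and d²/dx² sin(nπx/d) = −(nπ/d)²·sin(nπx/d); on 0 ≤ x ≤ d, ∫sin²(nπx/d) dx = d/2 and ∫sin(nπx/d)·cos(nπx/d) dx = 0.
⟨p⟩ = 0.0000 and ⟨p²⟩ = 0.63740.
(Δp)² = 0.63740 − (0.0000)² = 0.63740.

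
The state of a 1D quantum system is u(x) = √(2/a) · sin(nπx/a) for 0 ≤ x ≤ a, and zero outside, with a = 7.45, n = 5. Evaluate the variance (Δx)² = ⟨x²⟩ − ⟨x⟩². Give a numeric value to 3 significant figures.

Compute ⟨x⟩ and ⟨x²⟩ separately, then (Δx)² = ⟨x²⟩ − ⟨x⟩².
With sin²θ = (1 − cos2θ)/2 on 0 ≤ x ≤ a: ∫sin²(nπx/a) dx = a/2, ∫x·sin²(nπx/a) dx = a²/4, ∫x²·sin²(nπx/a) dx = a³·(1/6 − 1/(4n²π²)); higher powers xᵏ the same way, integrating xᵏ·cos(2nπx/a) by parts.
⟨x⟩ = 3.7250 and ⟨x²⟩ = 18.388.
(Δx)² = 18.388 − (3.7250)² = 4.5127.

4.51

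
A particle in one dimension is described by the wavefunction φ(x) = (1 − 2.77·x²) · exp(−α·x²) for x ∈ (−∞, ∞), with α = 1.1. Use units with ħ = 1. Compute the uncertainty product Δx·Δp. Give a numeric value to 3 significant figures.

Δx = √(⟨x²⟩−⟨x⟩²), Δp = √(⟨p²⟩−⟨p⟩²).
Expand each integrand as polynomial × e^(−2αx²) and use ∫x^(2j)·e^(−2αx²) dx = (2j−1)!!/(4α)^j · √(π/(2α)), odd powers → 0; here √(π/(2α)) = 1.1950. Differentiate with the product rule, d/dx e^(−αx²) = −2αx·e^(−αx²).
Normalization: ∫|φ|² dx = 1.1112.
⟨x⟩ = 0.0000, ⟨x²⟩ = 0.77420 ⇒ Δx = 0.87988.
⟨p⟩ = 0.0000, ⟨p²⟩ = 5.9542 ⇒ Δp = 2.4401.
Δx·Δp = 2.1470.

2.15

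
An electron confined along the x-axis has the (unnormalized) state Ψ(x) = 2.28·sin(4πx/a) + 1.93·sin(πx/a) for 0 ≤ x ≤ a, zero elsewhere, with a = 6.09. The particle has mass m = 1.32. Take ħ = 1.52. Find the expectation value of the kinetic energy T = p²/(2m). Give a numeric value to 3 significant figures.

2.27

T = −(ħ²/2m) d²/dx², so ⟨T⟩ = −(ħ²/2m) ∫ Ψ*·Ψ'' dx / ∫|Ψ|² dx; with m = 1.32.
d²/dx² sin(jπx/a) = −(jπ/a)²·sin(jπx/a); on 0 ≤ x ≤ a, ∫sin²(jπx/a) dx = a/2 and ∫sin(jπx/a)·sin(lπx/a) dx = 0 for j ≠ l, so only diagonal terms survive in ∫|Ψ|² and ∫Ψ·Ψ″; ∫Ψ·Ψ′ dx = [Ψ²/2] between the walls = 0.
State is unnormalized: ∫|Ψ|² dx = 27.171, and ∫Ψ*·(−ħ²/2m · Ψ'') dx = 61.624, so ⟨T⟩ = 61.624 / 27.171.
⟨T⟩ = 2.2680.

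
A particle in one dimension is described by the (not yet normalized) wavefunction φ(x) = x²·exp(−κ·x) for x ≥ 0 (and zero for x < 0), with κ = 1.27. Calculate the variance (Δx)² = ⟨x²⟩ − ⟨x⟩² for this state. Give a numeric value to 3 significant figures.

Compute ⟨x⟩ and ⟨x²⟩ separately, then (Δx)² = ⟨x²⟩ − ⟨x⟩².
Every integrand reduces to terms xʲ·e^(−2κx) on [0, ∞); use ∫₀^∞ xʲ·e^(−2κx) dx = j!/(2κ)^(j+1).
Normalization: ∫|φ|² dx = 0.22701.
⟨x⟩ = 1.9685 and ⟨x²⟩ = 4.6500.
(Δx)² = 4.6500 − (1.9685)² = 0.77500.

0.775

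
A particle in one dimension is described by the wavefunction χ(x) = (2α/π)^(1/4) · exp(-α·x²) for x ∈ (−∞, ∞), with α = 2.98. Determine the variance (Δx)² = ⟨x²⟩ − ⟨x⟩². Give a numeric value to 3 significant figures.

0.0839

Compute ⟨x⟩ and ⟨x²⟩ separately, then (Δx)² = ⟨x²⟩ − ⟨x⟩².
Gaussian moments: ∫x^(2j)·e^(−2αx²) dx = (2j−1)!!/(4α)^j · √(π/(2α)), odd powers integrate to 0; here √(π/(2α)) = 0.72603.
⟨x⟩ = 0.0000 and ⟨x²⟩ = 0.083893.
(Δx)² = 0.083893 − (0.0000)² = 0.083893.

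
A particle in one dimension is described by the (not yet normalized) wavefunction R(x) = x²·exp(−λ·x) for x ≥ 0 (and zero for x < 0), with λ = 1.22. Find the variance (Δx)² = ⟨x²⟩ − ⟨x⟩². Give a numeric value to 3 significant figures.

0.840

Compute ⟨x⟩ and ⟨x²⟩ separately, then (Δx)² = ⟨x²⟩ − ⟨x⟩².
Every integrand reduces to terms xʲ·e^(−2λx) on [0, ∞); use ∫₀^∞ xʲ·e^(−2λx) dx = j!/(2λ)^(j+1).
Normalization: ∫|R|² dx = 0.27750.
⟨x⟩ = 2.0492 and ⟨x²⟩ = 5.0390.
(Δx)² = 5.0390 − (2.0492)² = 0.83983.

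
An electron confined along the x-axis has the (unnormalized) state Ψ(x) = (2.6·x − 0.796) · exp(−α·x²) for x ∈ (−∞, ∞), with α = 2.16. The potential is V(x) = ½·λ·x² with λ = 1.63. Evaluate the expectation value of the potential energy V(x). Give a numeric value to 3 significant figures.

0.199

⟨V⟩ = ∫ V(x)·|Ψ|² dx / ∫|Ψ|² dx.
Expand each integrand as polynomial × e^(−2αx²) and use ∫x^(2j)·e^(−2αx²) dx = (2j−1)!!/(4α)^j · √(π/(2α)), odd powers → 0; here √(π/(2α)) = 0.85277.
State is unnormalized: ∫|Ψ|² dx = 1.2075, and ∫Ψ*·V(x)·Ψ dx = 0.23978, so ⟨V⟩ = 0.23978 / 1.2075.
⟨V⟩ = 0.19857.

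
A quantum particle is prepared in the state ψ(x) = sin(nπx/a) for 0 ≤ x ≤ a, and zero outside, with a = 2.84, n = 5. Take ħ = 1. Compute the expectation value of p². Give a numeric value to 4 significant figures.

30.59

p² ψ = −ħ² d²ψ/dx²; ⟨p²⟩ = −ħ² ∫ ψ*·ψ'' dx / ∫|ψ|² dx.
d/dx sin(nπx/a) = (nπ/a)·cos(nπx/a) and d²/dx² sin(nπx/a) = −(nπ/a)²·sin(nπx/a); on 0 ≤ x ≤ a, ∫sin²(nπx/a) dx = a/2 and ∫sin(nπx/a)·cos(nπx/a) dx = 0.
State is unnormalized: ∫|ψ|² dx = 1.4200, and ∫ψ*·(−ħ² ψ'') dx = 43.440, so ⟨p²⟩ = 43.440 / 1.4200.
⟨p²⟩ = 30.592.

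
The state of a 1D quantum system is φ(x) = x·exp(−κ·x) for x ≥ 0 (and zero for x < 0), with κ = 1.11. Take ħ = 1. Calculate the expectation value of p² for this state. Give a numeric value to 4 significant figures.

1.232

p² φ = −ħ² d²φ/dx²; ⟨p²⟩ = −ħ² ∫ φ*·φ'' dx / ∫|φ|² dx.
Differentiate x·exp(−κ·x) with the product rule; every integrand then reduces to terms xʲ·e^(−2κx) on [0, ∞), with ∫₀^∞ xʲ·e^(−2κx) dx = j!/(2κ)^(j+1).
State is unnormalized: ∫|φ|² dx = 0.18280, and ∫φ*·(−ħ² φ'') dx = 0.22523, so ⟨p²⟩ = 0.22523 / 0.18280.
⟨p²⟩ = 1.2321.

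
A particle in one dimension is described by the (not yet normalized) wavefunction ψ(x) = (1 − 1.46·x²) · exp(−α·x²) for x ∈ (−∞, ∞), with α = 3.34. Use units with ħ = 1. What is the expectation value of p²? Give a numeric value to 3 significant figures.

5.32

p² ψ = −ħ² d²ψ/dx²; ⟨p²⟩ = −ħ² ∫ ψ*·ψ'' dx / ∫|ψ|² dx.
Expand each integrand as polynomial × e^(−2αx²) and use ∫x^(2j)·e^(−2αx²) dx = (2j−1)!!/(4α)^j · √(π/(2α)), odd powers → 0; here √(π/(2α)) = 0.68578. Differentiate with the product rule, d/dx e^(−αx²) = −2αx·e^(−αx²).
State is unnormalized: ∫|ψ|² dx = 0.56047, and ∫ψ*·(−ħ² ψ'') dx = 2.9826, so ⟨p²⟩ = 2.9826 / 0.56047.
⟨p²⟩ = 5.3217.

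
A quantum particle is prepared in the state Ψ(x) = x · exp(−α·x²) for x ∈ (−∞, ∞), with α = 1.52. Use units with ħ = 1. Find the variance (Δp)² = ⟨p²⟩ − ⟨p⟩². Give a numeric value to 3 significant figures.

4.56

Compute ⟨p⟩ and ⟨p²⟩ separately; (Δp)² = ⟨p²⟩ − ⟨p⟩².
Expand each integrand as polynomial × e^(−2αx²) and use ∫x^(2j)·e^(−2αx²) dx = (2j−1)!!/(4α)^j · √(π/(2α)), odd powers → 0; here √(π/(2α)) = 1.0166. Differentiate with the product rule, d/dx e^(−αx²) = −2αx·e^(−αx²).
Normalization: ∫|Ψ|² dx = 0.16720.
⟨p⟩ = 0.0000 and ⟨p²⟩ = 4.5600.
(Δp)² = 4.5600 − (0.0000)² = 4.5600.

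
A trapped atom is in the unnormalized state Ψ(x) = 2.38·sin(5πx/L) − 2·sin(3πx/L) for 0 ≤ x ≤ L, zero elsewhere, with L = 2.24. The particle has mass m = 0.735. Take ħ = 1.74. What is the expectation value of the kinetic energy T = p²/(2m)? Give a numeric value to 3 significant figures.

74.5

T = −(ħ²/2m) d²/dx², so ⟨T⟩ = −(ħ²/2m) ∫ Ψ*·Ψ'' dx / ∫|Ψ|² dx; with m = 0.735.
d²/dx² sin(jπx/L) = −(jπ/L)²·sin(jπx/L); on 0 ≤ x ≤ L, ∫sin²(jπx/L) dx = L/2 and ∫sin(jπx/L)·sin(lπx/L) dx = 0 for j ≠ l, so only diagonal terms survive in ∫|Ψ|² and ∫Ψ·Ψ″; ∫Ψ·Ψ′ dx = [Ψ²/2] between the walls = 0.
State is unnormalized: ∫|Ψ|² dx = 10.824, and ∫Ψ*·(−ħ²/2m · Ψ'') dx = 805.88, so ⟨T⟩ = 805.88 / 10.824.
⟨T⟩ = 74.452.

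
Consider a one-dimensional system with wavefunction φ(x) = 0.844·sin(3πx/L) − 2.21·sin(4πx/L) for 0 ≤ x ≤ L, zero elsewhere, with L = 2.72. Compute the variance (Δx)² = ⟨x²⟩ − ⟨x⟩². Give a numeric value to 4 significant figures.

0.4613

Compute ⟨x⟩ and ⟨x²⟩ separately, then (Δx)² = ⟨x²⟩ − ⟨x⟩².
On 0 ≤ x ≤ L (j ≠ l): ∫sin²(jπx/L) dx = L/2, ∫sin(jπx/L)·sin(lπx/L) dx = 0; diagonal moments ∫x·sin²(jπx/L) dx = L²/4, ∫x²·sin²(jπx/L) dx = L³·(1/6 − 1/(4j²π²)); cross terms ∫x·sin(jπx/L)·sin(lπx/L) dx = 0 for j + l even and −4jlL²/(π²(j² − l²)²) for j + l odd, ∫x²·sin(jπx/L)·sin(lπx/L) dx = (−1)^(j+l)·4jlL³/(π²(j² − l²)²); higher powers the same way via product-to-sum and parts.
Normalization: ∫|φ|² dx = 7.6112.
⟨x⟩ = 1.7199 and ⟨x²⟩ = 3.4194.
(Δx)² = 3.4194 − (1.7199)² = 0.46125.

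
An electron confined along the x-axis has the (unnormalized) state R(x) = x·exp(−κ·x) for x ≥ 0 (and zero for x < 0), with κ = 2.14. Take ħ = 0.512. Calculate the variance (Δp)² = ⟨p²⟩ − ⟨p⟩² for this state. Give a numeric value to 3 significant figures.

1.20

Compute ⟨p⟩ and ⟨p²⟩ separately; (Δp)² = ⟨p²⟩ − ⟨p⟩².
Differentiate x·exp(−κ·x) with the product rule; every integrand then reduces to terms xʲ·e^(−2κx) on [0, ∞), with ∫₀^∞ xʲ·e^(−2κx) dx = j!/(2κ)^(j+1).
Normalization: ∫|R|² dx = 0.025509.
⟨p⟩ = 0.0000 and ⟨p²⟩ = 1.2005.
(Δp)² = 1.2005 − (0.0000)² = 1.2005.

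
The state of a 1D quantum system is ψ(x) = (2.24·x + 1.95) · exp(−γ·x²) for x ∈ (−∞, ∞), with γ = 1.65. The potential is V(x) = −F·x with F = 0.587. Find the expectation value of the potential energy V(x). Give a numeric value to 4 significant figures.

-0.1703

⟨V⟩ = ∫ V(x)·|ψ|² dx / ∫|ψ|² dx.
Expand each integrand as polynomial × e^(−2γx²) and use ∫x^(2j)·e^(−2γx²) dx = (2j−1)!!/(4γ)^j · √(π/(2γ)), odd powers → 0; here √(π/(2γ)) = 0.97570.
State is unnormalized: ∫|ψ|² dx = 4.4519, and ∫ψ*·V(x)·ψ dx = -0.75810, so ⟨V⟩ = -0.75810 / 4.4519.
⟨V⟩ = -0.17029.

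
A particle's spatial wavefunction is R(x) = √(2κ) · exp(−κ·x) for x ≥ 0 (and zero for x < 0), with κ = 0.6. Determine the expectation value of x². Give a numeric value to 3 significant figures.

1.39

⟨x²⟩ = ∫ x²·|R|² dx (integrals over the domain).
Every integrand reduces to terms xʲ·e^(−2κx) on [0, ∞); use ∫₀^∞ xʲ·e^(−2κx) dx = j!/(2κ)^(j+1).
⟨x²⟩ = 1.3889.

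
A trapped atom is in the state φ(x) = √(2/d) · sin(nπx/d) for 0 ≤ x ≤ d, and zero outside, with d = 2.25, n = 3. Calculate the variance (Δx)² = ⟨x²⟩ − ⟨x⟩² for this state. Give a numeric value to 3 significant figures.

0.393

Compute ⟨x⟩ and ⟨x²⟩ separately, then (Δx)² = ⟨x²⟩ − ⟨x⟩².
With sin²θ = (1 − cos2θ)/2 on 0 ≤ x ≤ d: ∫sin²(nπx/d) dx = d/2, ∫x·sin²(nπx/d) dx = d²/4, ∫x²·sin²(nπx/d) dx = d³·(1/6 − 1/(4n²π²)); higher powers xᵏ the same way, integrating xᵏ·cos(2nπx/d) by parts.
⟨x⟩ = 1.1250 and ⟨x²⟩ = 1.6590.
(Δx)² = 1.6590 − (1.1250)² = 0.39338.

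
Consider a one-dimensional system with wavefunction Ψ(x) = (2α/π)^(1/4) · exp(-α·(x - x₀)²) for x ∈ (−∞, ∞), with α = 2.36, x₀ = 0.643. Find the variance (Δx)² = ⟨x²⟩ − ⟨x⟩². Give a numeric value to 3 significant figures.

Compute ⟨x⟩ and ⟨x²⟩ separately, then (Δx)² = ⟨x²⟩ − ⟨x⟩².
Gaussian moments (u = x − x₀): ∫u^(2j)·e^(−2αu²) du = (2j−1)!!/(4α)^j · √(π/(2α)), odd powers integrate to 0; here √(π/(2α)) = 0.81584.
⟨x⟩ = 0.64300 and ⟨x²⟩ = 0.51938.
(Δx)² = 0.51938 − (0.64300)² = 0.10593.

0.106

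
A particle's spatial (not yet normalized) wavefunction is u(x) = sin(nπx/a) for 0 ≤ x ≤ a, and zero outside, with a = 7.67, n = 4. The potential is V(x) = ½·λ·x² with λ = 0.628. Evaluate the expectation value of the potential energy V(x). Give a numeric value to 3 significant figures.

6.10

⟨V⟩ = ∫ V(x)·|u|² dx / ∫|u|² dx.
With sin²θ = (1 − cos2θ)/2 on 0 ≤ x ≤ a: ∫sin²(nπx/a) dx = a/2, ∫x·sin²(nπx/a) dx = a²/4, ∫x²·sin²(nπx/a) dx = a³·(1/6 − 1/(4n²π²)); higher powers xᵏ the same way, integrating xᵏ·cos(2nπx/a) by parts.
State is unnormalized: ∫|u|² dx = 3.8350, and ∫u*·V(x)·u dx = 23.389, so ⟨V⟩ = 23.389 / 3.8350.
⟨V⟩ = 6.0989.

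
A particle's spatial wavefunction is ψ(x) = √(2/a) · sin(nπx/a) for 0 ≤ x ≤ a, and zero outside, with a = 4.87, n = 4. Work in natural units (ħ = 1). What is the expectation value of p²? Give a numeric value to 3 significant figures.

6.66

p² ψ = −ħ² d²ψ/dx²; ⟨p²⟩ = −ħ² ∫ ψ*·ψ'' dx.
d/dx sin(nπx/a) = (nπ/a)·cos(nπx/a) and d²/dx² sin(nπx/a) = −(nπ/a)²·sin(nπx/a); on 0 ≤ x ≤ a, ∫sin²(nπx/a) dx = a/2 and ∫sin(nπx/a)·cos(nπx/a) dx = 0.
⟨p²⟩ = 6.6583.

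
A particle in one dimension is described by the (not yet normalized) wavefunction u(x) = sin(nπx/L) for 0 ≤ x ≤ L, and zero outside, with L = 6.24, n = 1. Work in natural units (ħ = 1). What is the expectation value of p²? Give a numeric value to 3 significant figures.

0.253

p² u = −ħ² d²u/dx²; ⟨p²⟩ = −ħ² ∫ u*·u'' dx / ∫|u|² dx.
d/dx sin(nπx/L) = (nπ/L)·cos(nπx/L) and d²/dx² sin(nπx/L) = −(nπ/L)²·sin(nπx/L); on 0 ≤ x ≤ L, ∫sin²(nπx/L) dx = L/2 and ∫sin(nπx/L)·cos(nπx/L) dx = 0.
State is unnormalized: ∫|u|² dx = 3.1200, and ∫u*·(−ħ² u'') dx = 0.79083, so ⟨p²⟩ = 0.79083 / 3.1200.
⟨p²⟩ = 0.25347.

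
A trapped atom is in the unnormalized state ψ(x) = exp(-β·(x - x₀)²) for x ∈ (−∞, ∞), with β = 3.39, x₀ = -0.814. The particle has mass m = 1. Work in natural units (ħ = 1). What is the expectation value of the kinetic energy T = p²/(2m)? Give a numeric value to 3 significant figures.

1.70

T = −(ħ²/2m) d²/dx², so ⟨T⟩ = −(ħ²/2m) ∫ ψ*·ψ'' dx / ∫|ψ|² dx; with m = 1.
Gaussian moments (u = x − x₀): ∫u^(2j)·e^(−2βu²) du = (2j−1)!!/(4β)^j · √(π/(2β)), odd powers integrate to 0; here √(π/(2β)) = 0.68071. Derivatives: d/dx e^(−βu²) = −2βu·e^(−βu²), d²/dx² e^(−βu²) = (4β²u² − 2β)·e^(−βu²).
State is unnormalized: ∫|ψ|² dx = 0.68071, and ∫ψ*·(−ħ²/2m · ψ'') dx = 1.1538, so ⟨T⟩ = 1.1538 / 0.68071.
⟨T⟩ = 1.6950.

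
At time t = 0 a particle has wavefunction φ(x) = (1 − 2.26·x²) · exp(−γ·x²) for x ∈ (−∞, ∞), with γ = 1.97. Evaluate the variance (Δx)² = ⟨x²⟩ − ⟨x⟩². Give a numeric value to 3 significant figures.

Compute ⟨x⟩ and ⟨x²⟩ separately, then (Δx)² = ⟨x²⟩ − ⟨x⟩².
Expand each integrand as polynomial × e^(−2γx²) and use ∫x^(2j)·e^(−2γx²) dx = (2j−1)!!/(4γ)^j · √(π/(2γ)), odd powers → 0; here √(π/(2γ)) = 0.89295.
Normalization: ∫|φ|² dx = 0.60110.
⟨x⟩ = 0.0000 and ⟨x²⟩ = 0.096714.
(Δx)² = 0.096714 − (0.0000)² = 0.096714.

0.0967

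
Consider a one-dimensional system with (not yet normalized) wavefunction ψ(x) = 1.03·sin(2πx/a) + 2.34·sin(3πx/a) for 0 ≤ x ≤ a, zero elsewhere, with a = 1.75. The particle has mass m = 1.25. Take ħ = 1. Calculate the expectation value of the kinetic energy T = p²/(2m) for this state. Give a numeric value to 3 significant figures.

10.6

T = −(ħ²/2m) d²/dx², so ⟨T⟩ = −(ħ²/2m) ∫ ψ*·ψ'' dx / ∫|ψ|² dx; with m = 1.25.
d²/dx² sin(jπx/a) = −(jπ/a)²·sin(jπx/a); on 0 ≤ x ≤ a, ∫sin²(jπx/a) dx = a/2 and ∫sin(jπx/a)·sin(lπx/a) dx = 0 for j ≠ l, so only diagonal terms survive in ∫|ψ|² and ∫ψ·ψ″; ∫ψ·ψ′ dx = [ψ²/2] between the walls = 0.
State is unnormalized: ∫|ψ|² dx = 5.7194, and ∫ψ*·(−ħ²/2m · ψ'') dx = 60.373, so ⟨T⟩ = 60.373 / 5.7194.
⟨T⟩ = 10.556.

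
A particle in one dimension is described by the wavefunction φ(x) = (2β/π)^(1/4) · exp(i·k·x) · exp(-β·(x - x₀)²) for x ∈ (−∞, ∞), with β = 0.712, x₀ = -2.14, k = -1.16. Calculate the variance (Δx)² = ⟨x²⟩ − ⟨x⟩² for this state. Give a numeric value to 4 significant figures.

0.3511

Compute ⟨x⟩ and ⟨x²⟩ separately, then (Δx)² = ⟨x²⟩ − ⟨x⟩².
Gaussian moments (u = x − x₀): ∫u^(2j)·e^(−2βu²) du = (2j−1)!!/(4β)^j · √(π/(2β)), odd powers integrate to 0; here √(π/(2β)) = 1.4853.
⟨x⟩ = -2.1400 and ⟨x²⟩ = 4.9307.
(Δx)² = 4.9307 − (-2.1400)² = 0.35112.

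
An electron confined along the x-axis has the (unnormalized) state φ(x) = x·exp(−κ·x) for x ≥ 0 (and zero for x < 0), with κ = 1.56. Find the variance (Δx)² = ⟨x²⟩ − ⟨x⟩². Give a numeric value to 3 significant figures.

0.308

Compute ⟨x⟩ and ⟨x²⟩ separately, then (Δx)² = ⟨x²⟩ − ⟨x⟩².
Every integrand reduces to terms xʲ·e^(−2κx) on [0, ∞); use ∫₀^∞ xʲ·e^(−2κx) dx = j!/(2κ)^(j+1).
Normalization: ∫|φ|² dx = 0.065852.
⟨x⟩ = 0.96154 and ⟨x²⟩ = 1.2327.
(Δx)² = 1.2327 − (0.96154)² = 0.30819.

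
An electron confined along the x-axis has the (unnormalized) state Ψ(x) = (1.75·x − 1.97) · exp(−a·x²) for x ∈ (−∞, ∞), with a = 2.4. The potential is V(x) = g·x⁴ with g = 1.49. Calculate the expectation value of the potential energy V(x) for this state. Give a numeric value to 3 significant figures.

0.0632

⟨V⟩ = ∫ V(x)·|Ψ|² dx / ∫|Ψ|² dx.
Expand each integrand as polynomial × e^(−2ax²) and use ∫x^(2j)·e^(−2ax²) dx = (2j−1)!!/(4a)^j · √(π/(2a)), odd powers → 0; here √(π/(2a)) = 0.80901.
State is unnormalized: ∫|Ψ|² dx = 3.3978, and ∫Ψ*·V(x)·Ψ dx = 0.21487, so ⟨V⟩ = 0.21487 / 3.3978.
⟨V⟩ = 0.063239.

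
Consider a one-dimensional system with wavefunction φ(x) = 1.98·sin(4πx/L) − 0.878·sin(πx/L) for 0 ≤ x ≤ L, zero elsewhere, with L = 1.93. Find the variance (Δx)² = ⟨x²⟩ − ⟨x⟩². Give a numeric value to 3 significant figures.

0.269

Compute ⟨x⟩ and ⟨x²⟩ separately, then (Δx)² = ⟨x²⟩ − ⟨x⟩².
On 0 ≤ x ≤ L (j ≠ l): ∫sin²(jπx/L) dx = L/2, ∫sin(jπx/L)·sin(lπx/L) dx = 0; diagonal moments ∫x·sin²(jπx/L) dx = L²/4, ∫x²·sin²(jπx/L) dx = L³·(1/6 − 1/(4j²π²)); cross terms ∫x·sin(jπx/L)·sin(lπx/L) dx = 0 for j + l even and −4jlL²/(π²(j² − l²)²) for j + l odd, ∫x²·sin(jπx/L)·sin(lπx/L) dx = (−1)^(j+l)·4jlL³/(π²(j² − l²)²); higher powers the same way via product-to-sum and parts.
Normalization: ∫|φ|² dx = 4.5271.
⟨x⟩ = 0.98561 and ⟨x²⟩ = 1.2406.
(Δx)² = 1.2406 − (0.98561)² = 0.26912.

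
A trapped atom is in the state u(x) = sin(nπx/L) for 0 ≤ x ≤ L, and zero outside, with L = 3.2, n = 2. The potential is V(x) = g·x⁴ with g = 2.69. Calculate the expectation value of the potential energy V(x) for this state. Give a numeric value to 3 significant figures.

49.5

⟨V⟩ = ∫ V(x)·|u|² dx / ∫|u|² dx.
With sin²θ = (1 − cos2θ)/2 on 0 ≤ x ≤ L: ∫sin²(nπx/L) dx = L/2, ∫x·sin²(nπx/L) dx = L²/4, ∫x²·sin²(nπx/L) dx = L³·(1/6 − 1/(4n²π²)); higher powers xᵏ the same way, integrating xᵏ·cos(2nπx/L) by parts.
State is unnormalized: ∫|u|² dx = 1.6000, and ∫u*·V(x)·u dx = 79.264, so ⟨V⟩ = 79.264 / 1.6000.
⟨V⟩ = 49.540.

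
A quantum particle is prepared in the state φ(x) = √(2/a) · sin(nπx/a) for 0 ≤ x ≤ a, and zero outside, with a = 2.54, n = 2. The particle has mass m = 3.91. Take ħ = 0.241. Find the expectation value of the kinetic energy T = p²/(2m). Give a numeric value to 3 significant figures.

0.0454

T = −(ħ²/2m) d²/dx², so ⟨T⟩ = −(ħ²/2m) ∫ φ*·φ'' dx; with m = 3.91.
d/dx sin(nπx/a) = (nπ/a)·cos(nπx/a) and d²/dx² sin(nπx/a) = −(nπ/a)²·sin(nπx/a); on 0 ≤ x ≤ a, ∫sin²(nπx/a) dx = a/2 and ∫sin(nπx/a)·cos(nπx/a) dx = 0.
⟨T⟩ = 0.045449.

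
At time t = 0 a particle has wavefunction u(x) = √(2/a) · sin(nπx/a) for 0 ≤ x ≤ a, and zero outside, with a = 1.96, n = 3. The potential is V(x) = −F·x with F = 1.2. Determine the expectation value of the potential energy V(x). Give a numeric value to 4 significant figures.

-1.176

⟨V⟩ = ∫ V(x)·|u|² dx.
With sin²θ = (1 − cos2θ)/2 on 0 ≤ x ≤ a: ∫sin²(nπx/a) dx = a/2, ∫x·sin²(nπx/a) dx = a²/4, ∫x²·sin²(nπx/a) dx = a³·(1/6 − 1/(4n²π²)); higher powers xᵏ the same way, integrating xᵏ·cos(2nπx/a) by parts.
⟨V⟩ = -1.1760.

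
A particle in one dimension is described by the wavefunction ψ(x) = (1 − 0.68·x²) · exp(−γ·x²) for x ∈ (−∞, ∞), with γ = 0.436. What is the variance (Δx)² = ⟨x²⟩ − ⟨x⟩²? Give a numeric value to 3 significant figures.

0.798

Compute ⟨x⟩ and ⟨x²⟩ separately, then (Δx)² = ⟨x²⟩ − ⟨x⟩².
Expand each integrand as polynomial × e^(−2γx²) and use ∫x^(2j)·e^(−2γx²) dx = (2j−1)!!/(4γ)^j · √(π/(2γ)), odd powers → 0; here √(π/(2γ)) = 1.8981.
Normalization: ∫|ψ|² dx = 1.2836.
⟨x⟩ = 0.0000 and ⟨x²⟩ = 0.79784.
(Δx)² = 0.79784 − (0.0000)² = 0.79784.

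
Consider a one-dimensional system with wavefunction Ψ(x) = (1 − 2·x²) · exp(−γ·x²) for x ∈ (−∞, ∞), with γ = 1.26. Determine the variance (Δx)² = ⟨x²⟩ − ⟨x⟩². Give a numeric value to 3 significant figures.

0.287

Compute ⟨x⟩ and ⟨x²⟩ separately, then (Δx)² = ⟨x²⟩ − ⟨x⟩².
Expand each integrand as polynomial × e^(−2γx²) and use ∫x^(2j)·e^(−2γx²) dx = (2j−1)!!/(4γ)^j · √(π/(2γ)), odd powers → 0; here √(π/(2γ)) = 1.1165.
Normalization: ∫|Ψ|² dx = 0.75786.
⟨x⟩ = 0.0000 and ⟨x²⟩ = 0.28679.
(Δx)² = 0.28679 − (0.0000)² = 0.28679.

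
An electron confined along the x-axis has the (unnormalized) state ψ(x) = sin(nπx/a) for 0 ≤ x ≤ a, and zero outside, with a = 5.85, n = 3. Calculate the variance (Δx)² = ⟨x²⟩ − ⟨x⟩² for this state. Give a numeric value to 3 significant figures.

2.66

Compute ⟨x⟩ and ⟨x²⟩ separately, then (Δx)² = ⟨x²⟩ − ⟨x⟩².
With sin²θ = (1 − cos2θ)/2 on 0 ≤ x ≤ a: ∫sin²(nπx/a) dx = a/2, ∫x·sin²(nπx/a) dx = a²/4, ∫x²·sin²(nπx/a) dx = a³·(1/6 − 1/(4n²π²)); higher powers xᵏ the same way, integrating xᵏ·cos(2nπx/a) by parts.
Normalization: ∫|ψ|² dx = 2.9250.
⟨x⟩ = 2.9250 and ⟨x²⟩ = 11.215.
(Δx)² = 11.215 − (2.9250)² = 2.6592.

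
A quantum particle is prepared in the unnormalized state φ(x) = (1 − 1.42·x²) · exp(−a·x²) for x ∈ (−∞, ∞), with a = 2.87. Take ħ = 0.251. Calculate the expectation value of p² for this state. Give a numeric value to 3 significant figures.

0.307

p² φ = −ħ² d²φ/dx²; ⟨p²⟩ = −ħ² ∫ φ*·φ'' dx / ∫|φ|² dx.
Expand each integrand as polynomial × e^(−2ax²) and use ∫x^(2j)·e^(−2ax²) dx = (2j−1)!!/(4a)^j · √(π/(2a)), odd powers → 0; here √(π/(2a)) = 0.73981. Differentiate with the product rule, d/dx e^(−ax²) = −2ax·e^(−ax²).
State is unnormalized: ∫|φ|² dx = 0.59075, and ∫φ*·(−ħ² φ'') dx = 0.18119, so ⟨p²⟩ = 0.18119 / 0.59075.
⟨p²⟩ = 0.30671.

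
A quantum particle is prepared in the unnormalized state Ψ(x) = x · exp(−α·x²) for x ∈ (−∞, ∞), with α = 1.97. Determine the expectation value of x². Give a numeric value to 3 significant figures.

0.381

⟨x²⟩ = ∫ x²·|Ψ|² dx / ∫|Ψ|² dx (integrals over the domain).
Expand each integrand as polynomial × e^(−2αx²) and use ∫x^(2j)·e^(−2αx²) dx = (2j−1)!!/(4α)^j · √(π/(2α)), odd powers → 0; here √(π/(2α)) = 0.89295.
State is unnormalized: ∫|Ψ|² dx = 0.11332, and ∫Ψ*·x²·Ψ dx = 0.043142, so ⟨x²⟩ = 0.043142 / 0.11332.
⟨x²⟩ = 0.38071.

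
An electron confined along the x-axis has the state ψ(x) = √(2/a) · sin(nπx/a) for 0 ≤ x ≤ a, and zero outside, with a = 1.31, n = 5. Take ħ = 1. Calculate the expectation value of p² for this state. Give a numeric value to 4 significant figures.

143.8

p² ψ = −ħ² d²ψ/dx²; ⟨p²⟩ = −ħ² ∫ ψ*·ψ'' dx.
d/dx sin(nπx/a) = (nπ/a)·cos(nπx/a) and d²/dx² sin(nπx/a) = −(nπ/a)²·sin(nπx/a); on 0 ≤ x ≤ a, ∫sin²(nπx/a) dx = a/2 and ∫sin(nπx/a)·cos(nπx/a) dx = 0.
⟨p²⟩ = 143.78.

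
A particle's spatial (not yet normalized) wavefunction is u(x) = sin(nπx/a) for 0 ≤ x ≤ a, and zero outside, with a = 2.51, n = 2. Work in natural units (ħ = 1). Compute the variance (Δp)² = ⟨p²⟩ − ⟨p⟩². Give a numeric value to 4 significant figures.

6.266

Compute ⟨p⟩ and ⟨p²⟩ separately; (Δp)² = ⟨p²⟩ − ⟨p⟩².
d/dx sin(nπx/a) = (nπ/a)·cos(nπx/a) and d²/dx² sin(nπx/a) = −(nπ/a)²·sin(nπx/a); on 0 ≤ x ≤ a, ∫sin²(nπx/a) dx = a/2 and ∫sin(nπx/a)·cos(nπx/a) dx = 0.
Normalization: ∫|u|² dx = 1.2550.
⟨p⟩ = 0.0000 and ⟨p²⟩ = 6.2663.
(Δp)² = 6.2663 − (0.0000)² = 6.2663.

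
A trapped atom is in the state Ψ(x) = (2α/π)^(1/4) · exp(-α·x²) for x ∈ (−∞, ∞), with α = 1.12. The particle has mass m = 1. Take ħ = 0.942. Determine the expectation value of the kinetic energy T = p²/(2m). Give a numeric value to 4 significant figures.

0.4969

T = −(ħ²/2m) d²/dx², so ⟨T⟩ = −(ħ²/2m) ∫ Ψ*·Ψ'' dx; with m = 1.
Gaussian moments: ∫x^(2j)·e^(−2αx²) dx = (2j−1)!!/(4α)^j · √(π/(2α)), odd powers integrate to 0; here √(π/(2α)) = 1.1843. Derivatives: d/dx e^(−αx²) = −2αx·e^(−αx²), d²/dx² e^(−αx²) = (4α²x² − 2α)·e^(−αx²).
⟨T⟩ = 0.49692.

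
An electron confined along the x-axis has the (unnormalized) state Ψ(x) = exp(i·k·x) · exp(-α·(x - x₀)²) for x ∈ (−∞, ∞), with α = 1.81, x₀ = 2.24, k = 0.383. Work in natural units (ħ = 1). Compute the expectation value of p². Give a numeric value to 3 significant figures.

p² Ψ = −ħ² d²Ψ/dx²; ⟨p²⟩ = −ħ² ∫ Ψ*·Ψ'' dx / ∫|Ψ|² dx.
Gaussian moments (u = x − x₀): ∫u^(2j)·e^(−2αu²) du = (2j−1)!!/(4α)^j · √(π/(2α)), odd powers integrate to 0; here √(π/(2α)) = 0.93158. Derivatives: Ψ′ = (ik − 2αu)·Ψ, Ψ″ = ((ik − 2αu)² − 2α)·Ψ; the odd-in-u pieces drop out.
State is unnormalized: ∫|Ψ|² dx = 0.93158, and ∫Ψ*·(−ħ² Ψ'') dx = 1.8228, so ⟨p²⟩ = 1.8228 / 0.93158.
⟨p²⟩ = 1.9567.

1.96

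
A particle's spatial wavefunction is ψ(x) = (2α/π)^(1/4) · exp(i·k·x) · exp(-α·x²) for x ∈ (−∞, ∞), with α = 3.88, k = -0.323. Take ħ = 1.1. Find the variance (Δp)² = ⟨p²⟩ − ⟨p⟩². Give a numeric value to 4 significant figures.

Compute ⟨p⟩ and ⟨p²⟩ separately; (Δp)² = ⟨p²⟩ − ⟨p⟩².
Gaussian moments: ∫x^(2j)·e^(−2αx²) dx = (2j−1)!!/(4α)^j · √(π/(2α)), odd powers integrate to 0; here √(π/(2α)) = 0.63627. Derivatives: ψ′ = (ik − 2αx)·ψ, ψ″ = ((ik − 2αx)² − 2α)·ψ; the odd-in-x pieces drop out.
⟨p⟩ = -0.35530 and ⟨p²⟩ = 4.8210.
(Δp)² = 4.8210 − (-0.35530)² = 4.6948.

4.695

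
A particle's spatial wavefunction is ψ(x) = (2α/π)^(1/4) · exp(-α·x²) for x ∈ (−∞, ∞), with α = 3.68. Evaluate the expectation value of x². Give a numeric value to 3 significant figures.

0.0679

⟨x²⟩ = ∫ x²·|ψ|² dx (integrals over the domain).
Gaussian moments: ∫x^(2j)·e^(−2αx²) dx = (2j−1)!!/(4α)^j · √(π/(2α)), odd powers integrate to 0; here √(π/(2α)) = 0.65334.
⟨x²⟩ = 0.067935.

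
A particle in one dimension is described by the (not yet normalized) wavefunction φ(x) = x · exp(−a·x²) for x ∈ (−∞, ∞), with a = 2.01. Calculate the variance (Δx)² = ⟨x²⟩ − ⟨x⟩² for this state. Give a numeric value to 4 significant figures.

Compute ⟨x⟩ and ⟨x²⟩ separately, then (Δx)² = ⟨x²⟩ − ⟨x⟩².
Expand each integrand as polynomial × e^(−2ax²) and use ∫x^(2j)·e^(−2ax²) dx = (2j−1)!!/(4a)^j · √(π/(2a)), odd powers → 0; here √(π/(2a)) = 0.88402.
Normalization: ∫|φ|² dx = 0.10995.
⟨x⟩ = 0.0000 and ⟨x²⟩ = 0.37313.
(Δx)² = 0.37313 − (0.0000)² = 0.37313.

0.3731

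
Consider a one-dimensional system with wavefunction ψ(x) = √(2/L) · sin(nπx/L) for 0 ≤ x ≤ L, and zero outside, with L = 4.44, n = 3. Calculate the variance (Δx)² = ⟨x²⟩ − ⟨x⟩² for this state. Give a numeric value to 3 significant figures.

Compute ⟨x⟩ and ⟨x²⟩ separately, then (Δx)² = ⟨x²⟩ − ⟨x⟩².
With sin²θ = (1 − cos2θ)/2 on 0 ≤ x ≤ L: ∫sin²(nπx/L) dx = L/2, ∫x·sin²(nπx/L) dx = L²/4, ∫x²·sin²(nπx/L) dx = L³·(1/6 − 1/(4n²π²)); higher powers xᵏ the same way, integrating xᵏ·cos(2nπx/L) by parts.
⟨x⟩ = 2.2200 and ⟨x²⟩ = 6.4602.
(Δx)² = 6.4602 − (2.2200)² = 1.5318.

1.53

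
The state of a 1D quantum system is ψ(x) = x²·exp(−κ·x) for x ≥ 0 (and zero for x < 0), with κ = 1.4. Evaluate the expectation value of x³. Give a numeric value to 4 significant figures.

9.566

⟨x³⟩ = ∫ x³·|ψ|² dx / ∫|ψ|² dx (integrals over the domain).
Every integrand reduces to terms xʲ·e^(−2κx) on [0, ∞); use ∫₀^∞ xʲ·e^(−2κx) dx = j!/(2κ)^(j+1).
State is unnormalized: ∫|ψ|² dx = 0.13945, and ∫ψ*·x³·ψ dx = 1.3340, so ⟨x³⟩ = 1.3340 / 0.13945.
⟨x³⟩ = 9.5663.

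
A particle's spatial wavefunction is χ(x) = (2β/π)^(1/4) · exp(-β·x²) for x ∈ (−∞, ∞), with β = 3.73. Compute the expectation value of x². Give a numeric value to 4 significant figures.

0.06702

⟨x²⟩ = ∫ x²·|χ|² dx (integrals over the domain).
Gaussian moments: ∫x^(2j)·e^(−2βx²) dx = (2j−1)!!/(4β)^j · √(π/(2β)), odd powers integrate to 0; here √(π/(2β)) = 0.64894.
⟨x²⟩ = 0.067024.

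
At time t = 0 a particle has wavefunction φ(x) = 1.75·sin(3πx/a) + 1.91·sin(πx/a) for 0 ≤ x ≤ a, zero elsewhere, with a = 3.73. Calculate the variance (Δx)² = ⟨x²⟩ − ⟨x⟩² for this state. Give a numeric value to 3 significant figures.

Compute ⟨x⟩ and ⟨x²⟩ separately, then (Δx)² = ⟨x²⟩ − ⟨x⟩².
On 0 ≤ x ≤ a (j ≠ l): ∫sin²(jπx/a) dx = a/2, ∫sin(jπx/a)·sin(lπx/a) dx = 0; diagonal moments ∫x·sin²(jπx/a) dx = a²/4, ∫x²·sin²(jπx/a) dx = a³·(1/6 − 1/(4j²π²)); cross terms ∫x·sin(jπx/a)·sin(lπx/a) dx = 0 for j + l even and −4jla²/(π²(j² − l²)²) for j + l odd, ∫x²·sin(jπx/a)·sin(lπx/a) dx = (−1)^(j+l)·4jla³/(π²(j² − l²)²); higher powers the same way via product-to-sum and parts.
Normalization: ∫|φ|² dx = 12.515.
⟨x⟩ = 1.8650 and ⟨x²⟩ = 4.7453.
(Δx)² = 4.7453 − (1.8650)² = 1.2671.

1.27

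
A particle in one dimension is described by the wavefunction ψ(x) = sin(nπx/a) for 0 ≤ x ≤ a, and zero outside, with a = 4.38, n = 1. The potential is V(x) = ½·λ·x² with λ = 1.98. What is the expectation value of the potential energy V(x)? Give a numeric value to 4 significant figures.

5.369

⟨V⟩ = ∫ V(x)·|ψ|² dx / ∫|ψ|² dx.
With sin²θ = (1 − cos2θ)/2 on 0 ≤ x ≤ a: ∫sin²(nπx/a) dx = a/2, ∫x·sin²(nπx/a) dx = a²/4, ∫x²·sin²(nπx/a) dx = a³·(1/6 − 1/(4n²π²)); higher powers xᵏ the same way, integrating xᵏ·cos(2nπx/a) by parts.
State is unnormalized: ∫|ψ|² dx = 2.1900, and ∫ψ*·V(x)·ψ dx = 11.757, so ⟨V⟩ = 11.757 / 2.1900.
⟨V⟩ = 5.3687.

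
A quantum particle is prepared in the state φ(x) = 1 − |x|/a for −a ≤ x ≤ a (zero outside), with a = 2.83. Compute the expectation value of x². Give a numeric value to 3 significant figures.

0.801

⟨x²⟩ = ∫ x²·|φ|² dx / ∫|φ|² dx (integrals over the domain).
φ is even, so ∫ over [−a, a] = 2∫₀ᵃ with φ = 1 − x/a there: ∫₀ᵃ (1 − x/a)² dx = a/3, ∫₀ᵃ x²(1 − x/a)² dx = a³/30, ∫₀ᵃ x⁴(1 − x/a)² dx = a⁵/105.
State is unnormalized: ∫|φ|² dx = 1.8867, and ∫φ*·x²·φ dx = 1.5110, so ⟨x²⟩ = 1.5110 / 1.8867.
⟨x²⟩ = 0.80089.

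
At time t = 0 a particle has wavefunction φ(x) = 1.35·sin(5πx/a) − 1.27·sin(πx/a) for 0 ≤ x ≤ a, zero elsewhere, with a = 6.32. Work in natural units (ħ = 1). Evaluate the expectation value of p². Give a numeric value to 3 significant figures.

3.39

p² φ = −ħ² d²φ/dx²; ⟨p²⟩ = −ħ² ∫ φ*·φ'' dx / ∫|φ|² dx.
d²/dx² sin(jπx/a) = −(jπ/a)²·sin(jπx/a); on 0 ≤ x ≤ a, ∫sin²(jπx/a) dx = a/2 and ∫sin(jπx/a)·sin(lπx/a) dx = 0 for j ≠ l, so only diagonal terms survive in ∫|φ|² and ∫φ·φ″; ∫φ·φ′ dx = [φ²/2] between the walls = 0.
State is unnormalized: ∫|φ|² dx = 10.856, and ∫φ*·(−ħ² φ'') dx = 36.836, so ⟨p²⟩ = 36.836 / 10.856.
⟨p²⟩ = 3.3932.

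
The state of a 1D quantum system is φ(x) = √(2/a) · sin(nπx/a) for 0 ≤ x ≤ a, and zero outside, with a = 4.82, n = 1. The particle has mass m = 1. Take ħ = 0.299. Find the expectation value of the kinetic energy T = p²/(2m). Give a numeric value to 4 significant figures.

T = −(ħ²/2m) d²/dx², so ⟨T⟩ = −(ħ²/2m) ∫ φ*·φ'' dx; with m = 1.
d/dx sin(nπx/a) = (nπ/a)·cos(nπx/a) and d²/dx² sin(nπx/a) = −(nπ/a)²·sin(nπx/a); on 0 ≤ x ≤ a, ∫sin²(nπx/a) dx = a/2 and ∫sin(nπx/a)·cos(nπx/a) dx = 0.
⟨T⟩ = 0.018990.

0.01899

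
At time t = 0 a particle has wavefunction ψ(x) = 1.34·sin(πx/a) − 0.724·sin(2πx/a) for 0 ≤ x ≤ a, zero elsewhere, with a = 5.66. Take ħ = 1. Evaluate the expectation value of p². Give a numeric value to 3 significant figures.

0.517

p² ψ = −ħ² d²ψ/dx²; ⟨p²⟩ = −ħ² ∫ ψ*·ψ'' dx / ∫|ψ|² dx.
d²/dx² sin(jπx/a) = −(jπ/a)²·sin(jπx/a); on 0 ≤ x ≤ a, ∫sin²(jπx/a) dx = a/2 and ∫sin(jπx/a)·sin(lπx/a) dx = 0 for j ≠ l, so only diagonal terms survive in ∫|ψ|² and ∫ψ·ψ″; ∫ψ·ψ′ dx = [ψ²/2] between the walls = 0.
State is unnormalized: ∫|ψ|² dx = 6.5650, and ∫ψ*·(−ħ² ψ'') dx = 3.3936, so ⟨p²⟩ = 3.3936 / 6.5650.
⟨p²⟩ = 0.51693.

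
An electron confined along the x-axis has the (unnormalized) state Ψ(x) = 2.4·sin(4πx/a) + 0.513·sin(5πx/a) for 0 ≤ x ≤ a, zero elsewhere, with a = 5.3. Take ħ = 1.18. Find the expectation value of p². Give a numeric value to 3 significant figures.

p² Ψ = −ħ² d²Ψ/dx²; ⟨p²⟩ = −ħ² ∫ Ψ*·Ψ'' dx / ∫|Ψ|² dx.
d²/dx² sin(jπx/a) = −(jπ/a)²·sin(jπx/a); on 0 ≤ x ≤ a, ∫sin²(jπx/a) dx = a/2 and ∫sin(jπx/a)·sin(lπx/a) dx = 0 for j ≠ l, so only diagonal terms survive in ∫|Ψ|² and ∫Ψ·Ψ″; ∫Ψ·Ψ′ dx = [Ψ²/2] between the walls = 0.
State is unnormalized: ∫|Ψ|² dx = 15.961, and ∫Ψ*·(−ħ² Ψ'') dx = 128.01, so ⟨p²⟩ = 128.01 / 15.961.
⟨p²⟩ = 8.0200.

8.02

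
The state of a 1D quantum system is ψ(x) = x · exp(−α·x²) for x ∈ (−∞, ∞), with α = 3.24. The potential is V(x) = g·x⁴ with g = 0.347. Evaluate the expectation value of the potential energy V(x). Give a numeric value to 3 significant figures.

0.0310

⟨V⟩ = ∫ V(x)·|ψ|² dx / ∫|ψ|² dx.
Expand each integrand as polynomial × e^(−2αx²) and use ∫x^(2j)·e^(−2αx²) dx = (2j−1)!!/(4α)^j · √(π/(2α)), odd powers → 0; here √(π/(2α)) = 0.69629.
State is unnormalized: ∫|ψ|² dx = 0.053726, and ∫ψ*·V(x)·ψ dx = 0.0016649, so ⟨V⟩ = 0.0016649 / 0.053726.
⟨V⟩ = 0.030989.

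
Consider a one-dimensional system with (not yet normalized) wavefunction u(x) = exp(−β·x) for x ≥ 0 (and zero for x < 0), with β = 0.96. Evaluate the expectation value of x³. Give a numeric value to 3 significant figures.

⟨x³⟩ = ∫ x³·|u|² dx / ∫|u|² dx (integrals over the domain).
Every integrand reduces to terms xʲ·e^(−2βx) on [0, ∞); use ∫₀^∞ xʲ·e^(−2βx) dx = j!/(2β)^(j+1).
State is unnormalized: ∫|u|² dx = 0.52083, and ∫u*·x³·u dx = 0.44152, so ⟨x³⟩ = 0.44152 / 0.52083.
⟨x³⟩ = 0.84771.

0.848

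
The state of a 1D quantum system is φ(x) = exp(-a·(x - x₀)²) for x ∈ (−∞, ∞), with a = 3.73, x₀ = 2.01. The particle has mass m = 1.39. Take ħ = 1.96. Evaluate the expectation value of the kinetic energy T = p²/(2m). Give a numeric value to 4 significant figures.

5.154

T = −(ħ²/2m) d²/dx², so ⟨T⟩ = −(ħ²/2m) ∫ φ*·φ'' dx / ∫|φ|² dx; with m = 1.39.
Gaussian moments (u = x − x₀): ∫u^(2j)·e^(−2au²) du = (2j−1)!!/(4a)^j · √(π/(2a)), odd powers integrate to 0; here √(π/(2a)) = 0.64894. Derivatives: d/dx e^(−au²) = −2au·e^(−au²), d²/dx² e^(−au²) = (4a²u² − 2a)·e^(−au²).
State is unnormalized: ∫|φ|² dx = 0.64894, and ∫φ*·(−ħ²/2m · φ'') dx = 3.3449, so ⟨T⟩ = 3.3449 / 0.64894.
⟨T⟩ = 5.1544.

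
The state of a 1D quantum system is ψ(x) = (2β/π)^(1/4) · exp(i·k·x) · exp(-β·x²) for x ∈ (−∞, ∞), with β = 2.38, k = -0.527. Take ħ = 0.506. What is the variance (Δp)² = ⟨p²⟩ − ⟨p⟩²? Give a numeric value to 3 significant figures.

0.609

Compute ⟨p⟩ and ⟨p²⟩ separately; (Δp)² = ⟨p²⟩ − ⟨p⟩².
Gaussian moments: ∫x^(2j)·e^(−2βx²) dx = (2j−1)!!/(4β)^j · √(π/(2β)), odd powers integrate to 0; here √(π/(2β)) = 0.81240. Derivatives: ψ′ = (ik − 2βx)·ψ, ψ″ = ((ik − 2βx)² − 2β)·ψ; the odd-in-x pieces drop out.
⟨p⟩ = -0.26666 and ⟨p²⟩ = 0.68047.
(Δp)² = 0.68047 − (-0.26666)² = 0.60937.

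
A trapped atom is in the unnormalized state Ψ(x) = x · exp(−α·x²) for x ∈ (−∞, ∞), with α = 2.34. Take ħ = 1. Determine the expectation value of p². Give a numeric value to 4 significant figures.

p² Ψ = −ħ² d²Ψ/dx²; ⟨p²⟩ = −ħ² ∫ Ψ*·Ψ'' dx / ∫|Ψ|² dx.
Expand each integrand as polynomial × e^(−2αx²) and use ∫x^(2j)·e^(−2αx²) dx = (2j−1)!!/(4α)^j · √(π/(2α)), odd powers → 0; here √(π/(2α)) = 0.81932. Differentiate with the product rule, d/dx e^(−αx²) = −2αx·e^(−αx²).
State is unnormalized: ∫|Ψ|² dx = 0.087534, and ∫Ψ*·(−ħ² Ψ'') dx = 0.61449, so ⟨p²⟩ = 0.61449 / 0.087534.
⟨p²⟩ = 7.0200.

7.020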